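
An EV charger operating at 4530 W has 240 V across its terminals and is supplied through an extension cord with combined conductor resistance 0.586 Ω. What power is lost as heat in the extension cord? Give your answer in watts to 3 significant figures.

The extension cord and load are in series, so the same current flows in both; the loss is I²R_line.
I = P / V = 4530 / 240 = 18.88 A through the extension cord.
P_line = I² R_line = (18.88)² × 0.586 = 208.8 W

209 W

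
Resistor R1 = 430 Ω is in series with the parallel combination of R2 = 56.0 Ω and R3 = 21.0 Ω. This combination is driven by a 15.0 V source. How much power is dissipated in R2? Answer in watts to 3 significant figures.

Collapse R2‖R3 to a single equivalent, reducing the network to two series elements.
R_p = (56.0×21.0)/(56.0+21.0) = 15.27 Ω
R_total = 430 + 15.27 = 445.3 Ω
I = V / R_total = 15.0 / 445.3 = 0.03369 A
Voltage across the parallel pair: V_p = I × R_p = 0.03369 × 15.27 = 0.5145 V
R2 sees V_p directly, so P = V_p² / R2.
P_R2 = (0.5145)² / 56.0 = 0.004727 W

0.00473 W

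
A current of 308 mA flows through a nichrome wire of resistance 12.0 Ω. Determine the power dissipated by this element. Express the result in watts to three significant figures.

Knowing I and R, the power is just I²R — no need to find V first.
P = (0.3080 A)² × 12.0 Ω = 1.138 W

1.14 W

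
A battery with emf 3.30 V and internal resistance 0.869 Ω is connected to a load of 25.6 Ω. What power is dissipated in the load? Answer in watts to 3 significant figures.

0.398 W

With r and R in series, I = ε/(r+R); the load dissipates I²R.
I = ε / (r + R) = 3.30 / (0.869 + 25.6) = 0.1247 A
P_load = I² R = (0.1247)² × 25.6 = 0.3979 W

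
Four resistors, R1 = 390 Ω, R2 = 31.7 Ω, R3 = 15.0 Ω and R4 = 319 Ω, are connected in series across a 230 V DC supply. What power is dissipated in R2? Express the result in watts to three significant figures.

2.94 W

Series elements share the same current, so find I first, then use P = I²R.
R_total = 390 + 31.7 + 15.0 + 319 = 755.7 Ω
I = V / R_total = 230 / 755.7 = 0.3044 A
P_R2 = I² × R2 = (0.3044)² × 31.7 = 2.936 W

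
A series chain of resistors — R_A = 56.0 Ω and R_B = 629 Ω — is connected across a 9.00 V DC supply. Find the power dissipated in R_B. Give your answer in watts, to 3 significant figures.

0.109 W

Series elements share the same current, so find I first, then use P = I²R.
R_total = 56.0 + 629 = 685.0 Ω
I = V / R_total = 9.00 / 685.0 = 0.01314 A
P_R_B = I² × R_B = (0.01314)² × 629 = 0.1086 W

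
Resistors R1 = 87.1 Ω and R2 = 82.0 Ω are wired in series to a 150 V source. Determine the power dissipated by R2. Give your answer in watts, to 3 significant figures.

The current is common to all series resistors; compute it, then apply P = I²R for the target.
R_total = 87.1 + 82.0 = 169.1 Ω
I = V / R_total = 150 / 169.1 = 0.8870 A
P_R2 = I² × R2 = (0.8870)² × 82.0 = 64.52 W

64.5 W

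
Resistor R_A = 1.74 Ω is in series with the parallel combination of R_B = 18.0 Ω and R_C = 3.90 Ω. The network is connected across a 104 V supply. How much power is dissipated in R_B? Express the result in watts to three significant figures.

252 W

First combine the parallel branches into one equivalent R_p, then R_A + R_p is a series pair.
R_p = (18.0×3.90)/(18.0+3.90) = 3.205 Ω
R_total = 1.74 + 3.205 = 4.945 Ω
I = V / R_total = 104 / 4.945 = 21.03 A
Voltage across the parallel pair: V_p = I × R_p = 21.03 × 3.205 = 67.41 V
With V_p across R_B, its power is V_p²/R_B.
P_R_B = (67.41)² / 18.0 = 252.4 W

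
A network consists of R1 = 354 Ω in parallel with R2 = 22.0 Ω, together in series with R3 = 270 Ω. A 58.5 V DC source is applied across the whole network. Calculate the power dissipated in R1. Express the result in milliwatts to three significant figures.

Collapse the R1‖R2 pair into one equivalent R_p; then R_p and R3 form a series string.
R_p = (354×22.0)/(354+22.0) = 20.71 Ω
R_total = R_p + 270 = 20.71 + 270 = 290.7 Ω
I = V / R_total = 58.5 / 290.7 = 0.2012 A
Voltage across the parallel pair: V_p = I × R_p = 0.2012 × 20.71 = 4.168 V
Use P = V²/R for R1 with V = V_p.
P_R1 = (4.168)² / 354 = 0.04907 W

49.1 mW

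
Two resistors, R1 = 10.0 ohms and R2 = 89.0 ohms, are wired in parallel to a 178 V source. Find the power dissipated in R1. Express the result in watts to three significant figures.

Each parallel branch sees the full supply voltage, so P = V²/R applies directly to the target branch.
P_R1 = V² / R1 = (178)² / 10.0 Ω = 3168 W

3170 W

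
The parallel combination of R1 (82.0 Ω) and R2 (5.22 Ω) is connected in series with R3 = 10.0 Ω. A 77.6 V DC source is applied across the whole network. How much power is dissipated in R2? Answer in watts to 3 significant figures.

125 W

First find R_p for the parallel pair, then treat R_p + R3 as a series loop.
R_p = (82.0×5.22)/(82.0+5.22) = 4.908 Ω
R_total = R_p + 10.0 = 4.908 + 10.0 = 14.91 Ω
I = V / R_total = 77.6 / 14.91 = 5.205 A
Voltage across the parallel pair: V_p = I × R_p = 5.205 × 4.908 = 25.55 V
R2 has V_p across it, so P = V_p²/R2.
P_R2 = (25.55)² / 5.22 = 125.0 W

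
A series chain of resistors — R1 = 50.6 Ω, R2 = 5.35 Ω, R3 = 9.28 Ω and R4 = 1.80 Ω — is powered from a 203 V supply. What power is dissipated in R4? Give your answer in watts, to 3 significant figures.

In a series string the same current flows through every resistor — find that current, then P = I²R for the one we want.
R_total = 50.6 + 5.35 + 9.28 + 1.80 = 67.03 Ω
I = V / R_total = 203 / 67.03 = 3.028 A
P_R4 = I² × R4 = (3.028)² × 1.80 = 16.51 W

16.5 W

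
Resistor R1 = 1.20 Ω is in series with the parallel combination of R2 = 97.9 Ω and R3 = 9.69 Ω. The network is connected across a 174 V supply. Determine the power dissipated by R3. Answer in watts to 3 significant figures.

Collapse R2‖R3 to a single equivalent, reducing the network to two series elements.
R_p = (97.9×9.69)/(97.9+9.69) = 8.817 Ω
R_total = 1.20 + 8.817 = 10.02 Ω
I = V / R_total = 174 / 10.02 = 17.37 A
Voltage across the parallel pair: V_p = I × R_p = 17.37 × 8.817 = 153.2 V
With V_p across R3, its power is V_p²/R3.
P_R3 = (153.2)² / 9.69 = 2421 W

2420 W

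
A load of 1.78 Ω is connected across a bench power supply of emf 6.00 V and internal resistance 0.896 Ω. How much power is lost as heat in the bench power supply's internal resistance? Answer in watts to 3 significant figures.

The internal resistance carries the same current as the load; P_int = I²r.
I = ε / (r + R) = 6.00 / (0.896 + 1.78) = 2.242 A
P_int = I² r = (2.242)² × 0.896 = 4.504 W

4.50 W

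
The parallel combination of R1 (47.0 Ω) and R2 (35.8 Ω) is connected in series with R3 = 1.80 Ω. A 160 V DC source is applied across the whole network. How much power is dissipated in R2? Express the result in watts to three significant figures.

603 W

Combine R1 and R2 into their parallel equivalent first, reducing the network to two series resistors.
R_p = (47.0×35.8)/(47.0+35.8) = 20.32 Ω
R_total = R_p + 1.80 = 20.32 + 1.80 = 22.12 Ω
I = V / R_total = 160 / 22.12 = 7.233 A
Voltage across the parallel pair: V_p = I × R_p = 7.233 × 20.32 = 147.0 V
Use P = V²/R for R2 with V = V_p.
P_R2 = (147.0)² / 35.8 = 603.4 W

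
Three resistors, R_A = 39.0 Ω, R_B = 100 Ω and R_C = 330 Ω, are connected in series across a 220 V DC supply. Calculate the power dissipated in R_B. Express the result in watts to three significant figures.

22.0 W

The current is common to all series resistors; compute it, then apply P = I²R for the target.
R_total = 39.0 + 100 + 330 = 469.0 Ω
I = V / R_total = 220 / 469.0 = 0.4691 A
P_R_B = I² × R_B = (0.4691)² × 100 = 22.00 W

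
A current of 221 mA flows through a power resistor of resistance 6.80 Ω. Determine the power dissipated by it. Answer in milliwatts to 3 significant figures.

Current and resistance are given, so P = I²R is the direct form.
P = (0.2210 A)² × 6.80 Ω = 0.3321 W

332 mW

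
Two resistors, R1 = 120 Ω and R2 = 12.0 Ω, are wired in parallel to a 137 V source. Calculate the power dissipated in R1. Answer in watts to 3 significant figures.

Each parallel branch sees the full supply voltage, so P = V²/R applies directly to the target branch.
P_R1 = V² / R1 = (137)² / 120 Ω = 156.4 W

156 W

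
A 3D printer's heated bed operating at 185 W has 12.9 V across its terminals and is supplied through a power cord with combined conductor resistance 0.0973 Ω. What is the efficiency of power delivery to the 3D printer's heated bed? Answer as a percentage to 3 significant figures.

90.2 %

I = P / V = 185 / 12.9 = 14.34 A through the power cord.
P_line = I² R_line = (14.34)² × 0.0973 = 20.01 W
P_source = P_load + P_line = 185.0 + 20.01 = 205.0 W
η = P_load / P_source = 185.0 / 205.0 = 0.9024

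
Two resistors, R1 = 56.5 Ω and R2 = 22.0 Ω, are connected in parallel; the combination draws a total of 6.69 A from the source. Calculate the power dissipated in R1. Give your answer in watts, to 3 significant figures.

Parallel branches share V, not I — compute V via R_eq, then use V²/R for the target branch.
1/R_eq = 1/56.5 + 1/22.0 ⇒ R_eq = 15.83 Ω
V = I_total × R_eq = 6.690 × 15.83 = 105.9 V
P_R1 = V² / R1 = (105.9)² / 56.5 = 198.6 W

199 W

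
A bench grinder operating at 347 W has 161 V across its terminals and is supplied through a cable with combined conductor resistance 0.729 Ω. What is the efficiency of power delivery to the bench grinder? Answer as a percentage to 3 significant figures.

I = P / V = 347 / 161 = 2.155 A through the cable.
P_line = I² R_line = (2.155)² × 0.729 = 3.386 W
P_source = P_load + P_line = 347.0 + 3.386 = 350.4 W
η = P_load / P_source = 347.0 / 350.4 = 0.9903

99.0 %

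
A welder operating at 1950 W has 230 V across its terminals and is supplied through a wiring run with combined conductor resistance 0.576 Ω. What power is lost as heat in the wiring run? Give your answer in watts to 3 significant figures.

41.4 W

Line loss is just I²R for the cable — we know both I and R_line directly.
I = P / V = 1950 / 230 = 8.478 A through the wiring run.
P_line = I² R_line = (8.478)² × 0.576 = 41.40 W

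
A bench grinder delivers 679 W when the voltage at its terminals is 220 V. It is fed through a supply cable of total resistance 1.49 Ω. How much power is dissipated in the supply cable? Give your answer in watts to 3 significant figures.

14.2 W

Only the current and the line resistance are needed for the I²R loss.
I = P / V = 679 / 220 = 3.086 A through the supply cable.
P_line = I² R_line = (3.086)² × 1.49 = 14.19 W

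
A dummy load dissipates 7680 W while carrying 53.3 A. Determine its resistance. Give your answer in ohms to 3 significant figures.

The two known quantities fix the third via R = P / I².
R = 7680 / (53.30)² = 2.703 Ω

2.70 Ω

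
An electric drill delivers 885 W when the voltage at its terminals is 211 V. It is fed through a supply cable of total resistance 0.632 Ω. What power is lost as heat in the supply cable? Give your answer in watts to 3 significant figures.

The supply cable and load are in series, so the same current flows in both; the loss is I²R_line.
I = P / V = 885 / 211 = 4.194 A through the supply cable.
P_line = I² R_line = (4.194)² × 0.632 = 11.12 W

11.1 W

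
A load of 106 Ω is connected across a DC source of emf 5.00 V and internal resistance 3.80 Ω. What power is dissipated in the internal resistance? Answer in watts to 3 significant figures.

0.00788 W

The internal resistance carries the same current as the load; P_int = I²r.
I = ε / (r + R) = 5.00 / (3.80 + 106) = 0.04554 A
P_int = I² r = (0.04554)² × 3.80 = 0.007880 W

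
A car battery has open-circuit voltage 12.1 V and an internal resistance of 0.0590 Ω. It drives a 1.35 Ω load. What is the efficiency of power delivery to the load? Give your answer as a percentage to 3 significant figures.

Efficiency is P_load / P_total. With a series r and R sharing the same I, P = I²R for each, so η = R/(R+r).
η = R / (R + r) = 1.35 / (1.35 + 0.0590) = 0.9581

95.8 %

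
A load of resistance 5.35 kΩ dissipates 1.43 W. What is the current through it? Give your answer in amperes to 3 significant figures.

Inverting the appropriate power form: I = √(P / R).
I = √(1.43 / 5350) = 0.01635 A

0.0163 A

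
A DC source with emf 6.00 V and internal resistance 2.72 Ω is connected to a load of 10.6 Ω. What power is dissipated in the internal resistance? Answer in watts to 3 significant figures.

The internal resistance carries the same current as the load; P_int = I²r.
I = ε / (r + R) = 6.00 / (2.72 + 10.6) = 0.4505 A
P_int = I² r = (0.4505)² × 2.72 = 0.5519 W

0.552 W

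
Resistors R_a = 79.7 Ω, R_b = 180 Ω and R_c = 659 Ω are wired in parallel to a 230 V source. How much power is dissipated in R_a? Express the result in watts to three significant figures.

664 W

Each parallel branch sees the full supply voltage, so P = V²/R applies directly to the target branch.
P_R_a = V² / R_a = (230)² / 79.7 Ω = 663.7 W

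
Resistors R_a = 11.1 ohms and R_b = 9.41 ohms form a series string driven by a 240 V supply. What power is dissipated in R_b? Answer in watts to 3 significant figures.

Every series element carries the same I. Get I from the total resistance, then P = I² × R_b.
R_total = 11.1 + 9.41 = 20.51 Ω
I = V / R_total = 240 / 20.51 = 11.70 A
P_R_b = I² × R_b = (11.70)² × 9.41 = 1288 W

1290 W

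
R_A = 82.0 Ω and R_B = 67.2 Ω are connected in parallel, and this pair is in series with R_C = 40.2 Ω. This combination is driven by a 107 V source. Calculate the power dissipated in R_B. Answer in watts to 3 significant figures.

First find R_p for the parallel pair, then treat R_p + R_C as a series loop.
R_p = (82.0×67.2)/(82.0+67.2) = 36.93 Ω
R_total = R_p + 40.2 = 36.93 + 40.2 = 77.13 Ω
I = V / R_total = 107 / 77.13 = 1.387 A
Voltage across the parallel pair: V_p = I × R_p = 1.387 × 36.93 = 51.23 V
R_B has V_p across it, so P = V_p²/R_B.
P_R_B = (51.23)² / 67.2 = 39.06 W

39.1 W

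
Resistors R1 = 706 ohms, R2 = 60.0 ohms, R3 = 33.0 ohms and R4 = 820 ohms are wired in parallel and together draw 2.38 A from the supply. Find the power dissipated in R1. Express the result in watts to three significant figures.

Only the total current is stated, so first find the parallel equivalent to get the voltage across the combination.
1/R_eq = 1/706 + 1/60.0 + 1/33.0 + 1/820 ⇒ R_eq = 20.16 Ω
V = I_total × R_eq = 2.380 × 20.16 = 47.98 V
P_R1 = V² / R1 = (47.98)² / 706 = 3.261 W

3.26 W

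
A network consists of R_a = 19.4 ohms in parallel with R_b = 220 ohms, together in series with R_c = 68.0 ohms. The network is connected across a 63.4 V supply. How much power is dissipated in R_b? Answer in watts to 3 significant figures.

0.788 W

Combine R_a and R_b into their parallel equivalent first, reducing the network to two series resistors.
R_p = (19.4×220)/(19.4+220) = 17.83 Ω
R_total = R_p + 68.0 = 17.83 + 68.0 = 85.83 Ω
I = V / R_total = 63.4 / 85.83 = 0.7387 A
Voltage across the parallel pair: V_p = I × R_p = 0.7387 × 17.83 = 13.17 V
Use P = V²/R for R_b with V = V_p.
P_R_b = (13.17)² / 220 = 0.7883 W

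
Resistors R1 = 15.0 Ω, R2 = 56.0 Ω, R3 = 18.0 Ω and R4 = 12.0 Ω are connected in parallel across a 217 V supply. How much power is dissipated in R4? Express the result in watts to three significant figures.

3920 W

R4 sits directly across the source, so P = V²/R with V = 217 V.
P_R4 = V² / R4 = (217)² / 12.0 Ω = 3924 W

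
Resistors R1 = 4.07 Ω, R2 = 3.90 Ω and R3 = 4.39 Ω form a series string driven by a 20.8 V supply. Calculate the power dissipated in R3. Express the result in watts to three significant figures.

In a series string the same current flows through every resistor — find that current, then P = I²R for the one we want.
R_total = 4.07 + 3.90 + 4.39 = 12.36 Ω
I = V / R_total = 20.8 / 12.36 = 1.683 A
P_R3 = I² × R3 = (1.683)² × 4.39 = 12.43 W

12.4 W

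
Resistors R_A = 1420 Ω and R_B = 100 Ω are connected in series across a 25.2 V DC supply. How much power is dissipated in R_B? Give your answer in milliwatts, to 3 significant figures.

27.5 mW

Series elements share the same current, so find I first, then use P = I²R.
R_total = 1420 + 100 = 1520 Ω
I = V / R_total = 25.2 / 1520 = 0.01658 A
P_R_B = I² × R_B = (0.01658)² × 100 = 0.02749 W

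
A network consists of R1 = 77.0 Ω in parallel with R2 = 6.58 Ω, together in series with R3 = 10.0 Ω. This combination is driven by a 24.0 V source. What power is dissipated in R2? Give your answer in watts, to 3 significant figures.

Reduce the parallel combination to a single R_p; the circuit then becomes R_p in series with the remaining resistor.
R_p = (77.0×6.58)/(77.0+6.58) = 6.062 Ω
R_total = R_p + 10.0 = 6.062 + 10.0 = 16.06 Ω
I = V / R_total = 24.0 / 16.06 = 1.494 A
Voltage across the parallel pair: V_p = I × R_p = 1.494 × 6.062 = 9.058 V
Use P = V²/R for R2 with V = V_p.
P_R2 = (9.058)² / 6.58 = 12.47 W

12.5 W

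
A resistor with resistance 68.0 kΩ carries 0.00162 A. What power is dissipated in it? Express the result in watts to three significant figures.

The current through and the resistance of the element are both given; use P = I²R.
P = (0.001620 A)² × 68000 Ω = 0.1785 W

0.178 W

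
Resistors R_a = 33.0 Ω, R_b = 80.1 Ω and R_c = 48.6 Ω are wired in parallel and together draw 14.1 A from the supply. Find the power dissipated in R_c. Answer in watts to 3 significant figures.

1020 W

We need the common branch voltage; get it from I_total × R_eq, then P = V²/R for the branch.
1/R_eq = 1/33.0 + 1/80.1 + 1/48.6 ⇒ R_eq = 15.78 Ω
V = I_total × R_eq = 14.10 × 15.78 = 222.5 V
P_R_c = V² / R_c = (222.5)² / 48.6 = 1019 W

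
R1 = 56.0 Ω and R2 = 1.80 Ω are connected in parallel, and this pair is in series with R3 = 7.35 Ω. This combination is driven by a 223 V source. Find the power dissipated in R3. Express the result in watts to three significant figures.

4420 W

First find R_p for the parallel pair, then treat R_p + R3 as a series loop.
R_p = (56.0×1.80)/(56.0+1.80) = 1.744 Ω
R_total = R_p + 7.35 = 1.744 + 7.35 = 9.094 Ω
I = V / R_total = 223 / 9.094 = 24.52 A
R3 carries the full series current, so P = I²R.
P_R3 = (24.52)² × 7.35 = 4420 W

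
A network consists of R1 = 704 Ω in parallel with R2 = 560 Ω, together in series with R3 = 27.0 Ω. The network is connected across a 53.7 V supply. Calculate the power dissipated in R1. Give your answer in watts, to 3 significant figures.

3.47 W

First find R_p for the parallel pair, then treat R_p + R3 as a series loop.
R_p = (704×560)/(704+560) = 311.9 Ω
R_total = R_p + 27.0 = 311.9 + 27.0 = 338.9 Ω
I = V / R_total = 53.7 / 338.9 = 0.1585 A
Voltage across the parallel pair: V_p = I × R_p = 0.1585 × 311.9 = 49.42 V
R1 has V_p across it, so P = V_p²/R1.
P_R1 = (49.42)² / 704 = 3.469 W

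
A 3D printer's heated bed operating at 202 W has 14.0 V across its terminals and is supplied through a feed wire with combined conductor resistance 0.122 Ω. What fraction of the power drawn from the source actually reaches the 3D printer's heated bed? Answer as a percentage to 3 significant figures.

I = P / V = 202 / 14.0 = 14.43 A through the feed wire.
P_line = I² R_line = (14.43)² × 0.122 = 25.40 W
P_source = P_load + P_line = 202.0 + 25.40 = 227.4 W
η = P_load / P_source = 202.0 / 227.4 = 0.8883

88.8 %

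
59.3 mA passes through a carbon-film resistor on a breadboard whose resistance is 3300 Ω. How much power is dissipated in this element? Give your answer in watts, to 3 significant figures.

11.6 W

Knowing I and R, the power is just I²R — no need to find V first.
P = (0.05930 A)² × 3300 Ω = 11.60 W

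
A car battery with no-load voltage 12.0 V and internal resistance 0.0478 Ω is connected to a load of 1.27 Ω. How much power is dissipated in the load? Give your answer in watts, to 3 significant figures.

105 W

Load and internal resistance form a series loop — compute the loop current, then the load power via I²R.
I = ε / (r + R) = 12.0 / (0.0478 + 1.27) = 9.106 A
P_load = I² R = (9.106)² × 1.27 = 105.3 W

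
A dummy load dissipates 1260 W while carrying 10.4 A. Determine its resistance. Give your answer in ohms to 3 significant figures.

11.6 Ω

Rearranging the power relation for the two known quantities gives R = P / I².
R = 1260 / (10.40)² = 11.65 Ω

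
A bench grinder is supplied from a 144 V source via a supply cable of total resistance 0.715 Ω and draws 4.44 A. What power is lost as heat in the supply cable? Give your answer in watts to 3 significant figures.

The supply cable is a series resistance carrying the load current; its dissipation is I²R_line.
The supply cable carries the full 4.44 A.
P_line = I² R_line = (4.440)² × 0.715 = 14.10 W

14.1 W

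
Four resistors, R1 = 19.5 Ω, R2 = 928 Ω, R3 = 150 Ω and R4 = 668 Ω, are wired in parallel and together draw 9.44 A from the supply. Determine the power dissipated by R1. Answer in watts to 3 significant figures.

Parallel branches share V, not I — compute V via R_eq, then use V²/R for the target branch.
1/R_eq = 1/19.5 + 1/928 + 1/150 + 1/668 ⇒ R_eq = 16.52 Ω
V = I_total × R_eq = 9.440 × 16.52 = 156.0 V
P_R1 = V² / R1 = (156.0)² / 19.5 = 1248 W

1250 W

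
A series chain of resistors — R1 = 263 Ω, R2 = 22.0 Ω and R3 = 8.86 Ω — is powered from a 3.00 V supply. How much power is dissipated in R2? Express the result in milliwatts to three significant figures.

2.29 mW

In a series string the same current flows through every resistor — find that current, then P = I²R for the one we want.
R_total = 263 + 22.0 + 8.86 = 293.9 Ω
I = V / R_total = 3.00 / 293.9 = 0.01021 A
P_R2 = I² × R2 = (0.01021)² × 22.0 = 0.002293 W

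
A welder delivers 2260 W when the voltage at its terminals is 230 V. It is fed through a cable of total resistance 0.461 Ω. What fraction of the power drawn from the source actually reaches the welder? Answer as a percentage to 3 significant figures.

I = P / V = 2260 / 230 = 9.826 A through the cable.
P_line = I² R_line = (9.826)² × 0.461 = 44.51 W
P_source = P_load + P_line = 2260 + 44.51 = 2305 W
η = P_load / P_source = 2260 / 2305 = 0.9807

98.1 %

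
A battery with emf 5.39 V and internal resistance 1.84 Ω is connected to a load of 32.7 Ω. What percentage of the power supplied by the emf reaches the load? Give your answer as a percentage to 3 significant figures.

Efficiency is P_load / P_total. With a series r and R sharing the same I, P = I²R for each, so η = R/(R+r).
η = R / (R + r) = 32.7 / (32.7 + 1.84) = 0.9467

94.7 %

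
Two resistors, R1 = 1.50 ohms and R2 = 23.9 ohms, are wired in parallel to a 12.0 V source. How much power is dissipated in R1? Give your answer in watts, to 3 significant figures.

Parallel branches share the same voltage; P = V²/R gives the branch power in one step.
P_R1 = V² / R1 = (12.0)² / 1.50 Ω = 96.00 W

96.0 W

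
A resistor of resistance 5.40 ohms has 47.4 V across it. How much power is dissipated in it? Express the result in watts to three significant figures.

416 W

With V across and R both known, P = V²/R gives the dissipation directly.
P = (47.4 V)² / 5.40 Ω = 416.1 W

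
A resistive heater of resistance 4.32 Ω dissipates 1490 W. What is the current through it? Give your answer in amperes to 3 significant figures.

From P = V I = I²R = V²/R, with the two given quantities we get I = √(P / R).
I = √(1490 / 4.32) = 18.57 A

18.6 A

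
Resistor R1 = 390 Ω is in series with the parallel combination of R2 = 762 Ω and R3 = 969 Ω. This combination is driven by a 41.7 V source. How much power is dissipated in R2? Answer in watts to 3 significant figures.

0.623 W

Replace R2 and R3 with their parallel equivalent so the circuit becomes R1 in series with R_p.
R_p = (762×969)/(762+969) = 426.6 Ω
R_total = 390 + 426.6 = 816.6 Ω
I = V / R_total = 41.7 / 816.6 = 0.05107 A
Voltage across the parallel pair: V_p = I × R_p = 0.05107 × 426.6 = 21.78 V
R2 is across V_p, so use P = V²/R for that branch.
P_R2 = (21.78)² / 762 = 0.6227 W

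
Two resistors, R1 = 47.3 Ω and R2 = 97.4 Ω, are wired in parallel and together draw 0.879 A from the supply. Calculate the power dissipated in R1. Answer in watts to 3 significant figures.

16.6 W

We need the common branch voltage; get it from I_total × R_eq, then P = V²/R for the branch.
1/R_eq = 1/47.3 + 1/97.4 ⇒ R_eq = 31.84 Ω
V = I_total × R_eq = 0.8790 × 31.84 = 27.99 V
P_R1 = V² / R1 = (27.99)² / 47.3 = 16.56 W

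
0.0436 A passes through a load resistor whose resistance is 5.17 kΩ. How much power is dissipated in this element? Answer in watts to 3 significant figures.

9.83 W

Knowing I and R, the power is just I²R — no need to find V first.
P = (0.04360 A)² × 5170 Ω = 9.828 W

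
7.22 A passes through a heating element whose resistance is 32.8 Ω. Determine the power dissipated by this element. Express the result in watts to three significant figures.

1710 W

With I and R stated, P = I²R applies in one step.
P = (7.220 A)² × 32.8 Ω = 1710 W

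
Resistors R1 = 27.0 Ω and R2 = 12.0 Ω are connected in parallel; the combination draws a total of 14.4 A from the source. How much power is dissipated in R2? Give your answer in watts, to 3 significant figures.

The branches share the same voltage, but only the total current is given — find V from the equivalent resistance first.
1/R_eq = 1/27.0 + 1/12.0 ⇒ R_eq = 8.308 Ω
V = I_total × R_eq = 14.40 × 8.308 = 119.6 V
P_R2 = V² / R2 = (119.6)² / 12.0 = 1193 W

1190 W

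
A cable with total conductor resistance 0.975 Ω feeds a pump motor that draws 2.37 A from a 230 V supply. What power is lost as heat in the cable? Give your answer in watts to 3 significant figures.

Only the current and the line resistance are needed for the I²R loss.
The cable carries the full 2.37 A.
P_line = I² R_line = (2.370)² × 0.975 = 5.476 W

5.48 W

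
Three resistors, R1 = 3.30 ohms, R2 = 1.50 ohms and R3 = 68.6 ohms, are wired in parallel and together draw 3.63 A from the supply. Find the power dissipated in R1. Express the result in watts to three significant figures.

4.12 W

Parallel branches share V, not I — compute V via R_eq, then use V²/R for the target branch.
1/R_eq = 1/3.30 + 1/1.50 + 1/68.6 ⇒ R_eq = 1.016 Ω
V = I_total × R_eq = 3.630 × 1.016 = 3.688 V
P_R1 = V² / R1 = (3.688)² / 3.30 = 4.122 W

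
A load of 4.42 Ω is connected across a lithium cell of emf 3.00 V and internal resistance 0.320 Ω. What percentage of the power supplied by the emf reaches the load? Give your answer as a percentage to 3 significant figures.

93.2 %

Both r and R carry the same current, so the power split is just the resistance split: η = R/(R+r).
η = R / (R + r) = 4.42 / (4.42 + 0.320) = 0.9325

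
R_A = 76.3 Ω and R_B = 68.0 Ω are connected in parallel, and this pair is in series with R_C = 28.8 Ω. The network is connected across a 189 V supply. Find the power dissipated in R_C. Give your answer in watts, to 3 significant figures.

Combine R_A and R_B into their parallel equivalent first, reducing the network to two series resistors.
R_p = (76.3×68.0)/(76.3+68.0) = 35.96 Ω
R_total = R_p + 28.8 = 35.96 + 28.8 = 64.76 Ω
I = V / R_total = 189 / 64.76 = 2.919 A
All the supply current flows through R_C; use P = I²R_C.
P_R_C = (2.919)² × 28.8 = 245.3 W

245 W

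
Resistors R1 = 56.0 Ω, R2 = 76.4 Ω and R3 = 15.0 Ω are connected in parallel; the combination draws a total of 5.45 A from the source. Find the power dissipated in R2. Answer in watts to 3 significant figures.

40.8 W

The branches share the same voltage, but only the total current is given — find V from the equivalent resistance first.
1/R_eq = 1/56.0 + 1/76.4 + 1/15.0 ⇒ R_eq = 10.24 Ω
V = I_total × R_eq = 5.450 × 10.24 = 55.83 V
P_R2 = V² / R2 = (55.83)² / 76.4 = 40.80 W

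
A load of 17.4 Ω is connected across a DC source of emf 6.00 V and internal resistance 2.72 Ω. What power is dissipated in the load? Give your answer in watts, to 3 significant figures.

1.55 W

With r and R in series, I = ε/(r+R); the load dissipates I²R.
I = ε / (r + R) = 6.00 / (2.72 + 17.4) = 0.2982 A
P_load = I² R = (0.2982)² × 17.4 = 1.547 W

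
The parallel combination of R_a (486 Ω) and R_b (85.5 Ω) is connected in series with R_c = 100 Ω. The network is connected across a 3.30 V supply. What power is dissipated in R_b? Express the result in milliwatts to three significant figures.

Combine R_a and R_b into their parallel equivalent first, reducing the network to two series resistors.
R_p = (486×85.5)/(486+85.5) = 72.71 Ω
R_total = R_p + 100 = 72.71 + 100 = 172.7 Ω
I = V / R_total = 3.30 / 172.7 = 0.01911 A
Voltage across the parallel pair: V_p = I × R_p = 0.01911 × 72.71 = 1.389 V
R_b sits across V_p; its power is V_p²/R.
P_R_b = (1.389)² / 85.5 = 0.02257 W

22.6 mW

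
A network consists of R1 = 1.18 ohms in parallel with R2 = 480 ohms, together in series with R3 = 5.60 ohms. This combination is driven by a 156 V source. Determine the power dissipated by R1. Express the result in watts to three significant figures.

622 W

First find R_p for the parallel pair, then treat R_p + R3 as a series loop.
R_p = (1.18×480)/(1.18+480) = 1.177 Ω
R_total = R_p + 5.60 = 1.177 + 5.60 = 6.777 Ω
I = V / R_total = 156 / 6.777 = 23.02 A
Voltage across the parallel pair: V_p = I × R_p = 23.02 × 1.177 = 27.10 V
R1 sits across V_p; its power is V_p²/R.
P_R1 = (27.10)² / 1.18 = 622.2 W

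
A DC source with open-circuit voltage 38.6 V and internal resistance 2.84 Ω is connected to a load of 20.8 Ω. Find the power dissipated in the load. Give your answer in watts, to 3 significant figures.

55.5 W

The internal resistance and the load are in series, so the same I flows through both; get I from ε/(r+R), then I²R for the load.
I = ε / (r + R) = 38.6 / (2.84 + 20.8) = 1.633 A
P_load = I² R = (1.633)² × 20.8 = 55.46 W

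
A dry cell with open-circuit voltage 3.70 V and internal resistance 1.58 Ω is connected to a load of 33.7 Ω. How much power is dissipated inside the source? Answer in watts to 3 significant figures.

0.0174 W

Internal loss is I²r, with I set by the total series resistance r+R.
I = ε / (r + R) = 3.70 / (1.58 + 33.7) = 0.1049 A
P_int = I² r = (0.1049)² × 1.58 = 0.01738 W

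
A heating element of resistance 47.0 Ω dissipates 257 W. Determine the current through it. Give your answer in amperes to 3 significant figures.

2.34 A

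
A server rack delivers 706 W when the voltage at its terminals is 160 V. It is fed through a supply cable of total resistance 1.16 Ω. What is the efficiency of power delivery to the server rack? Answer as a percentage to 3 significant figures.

I = P / V = 706 / 160 = 4.412 A through the supply cable.
P_line = I² R_line = (4.412)² × 1.16 = 22.59 W
P_source = P_load + P_line = 706.0 + 22.59 = 728.6 W
η = P_load / P_source = 706.0 / 728.6 = 0.9690

96.9 %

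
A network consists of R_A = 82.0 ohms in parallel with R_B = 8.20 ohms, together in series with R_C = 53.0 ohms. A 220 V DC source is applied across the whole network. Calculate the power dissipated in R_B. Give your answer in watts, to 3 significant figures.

Collapse the R_A‖R_B pair into one equivalent R_p; then R_p and R_C form a series string.
R_p = (82.0×8.20)/(82.0+8.20) = 7.455 Ω
R_total = R_p + 53.0 = 7.455 + 53.0 = 60.45 Ω
I = V / R_total = 220 / 60.45 = 3.639 A
Voltage across the parallel pair: V_p = I × R_p = 3.639 × 7.455 = 27.13 V
R_B sits across V_p; its power is V_p²/R.
P_R_B = (27.13)² / 8.20 = 89.75 W

89.7 W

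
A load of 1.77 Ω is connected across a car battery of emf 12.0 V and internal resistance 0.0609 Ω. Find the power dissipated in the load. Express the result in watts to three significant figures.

The internal resistance and the load are in series, so the same I flows through both; get I from ε/(r+R), then I²R for the load.
I = ε / (r + R) = 12.0 / (0.0609 + 1.77) = 6.554 A
P_load = I² R = (6.554)² × 1.77 = 76.03 W

76.0 W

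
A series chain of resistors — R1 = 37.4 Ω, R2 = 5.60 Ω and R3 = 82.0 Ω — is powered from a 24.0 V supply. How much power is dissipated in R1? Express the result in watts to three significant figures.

1.38 W

Since the resistors are in series they all carry the loop current I = V/R_total; the power in any one is I²R.
R_total = 37.4 + 5.60 + 82.0 = 125.0 Ω
I = V / R_total = 24.0 / 125.0 = 0.1920 A
P_R1 = I² × R1 = (0.1920)² × 37.4 = 1.379 W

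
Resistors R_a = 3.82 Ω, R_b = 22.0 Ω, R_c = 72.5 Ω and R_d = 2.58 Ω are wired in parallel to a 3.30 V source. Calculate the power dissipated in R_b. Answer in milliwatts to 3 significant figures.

495 mW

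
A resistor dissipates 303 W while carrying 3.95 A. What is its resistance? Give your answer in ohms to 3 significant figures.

Rearranging the power relation for the two known quantities gives R = P / I².
R = 303 / (3.950)² = 19.42 Ω

19.4 Ω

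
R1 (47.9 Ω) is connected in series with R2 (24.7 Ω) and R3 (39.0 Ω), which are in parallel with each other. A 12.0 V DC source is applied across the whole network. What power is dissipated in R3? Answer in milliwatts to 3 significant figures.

Replace R2 and R3 with their parallel equivalent so the circuit becomes R1 in series with R_p.
R_p = (24.7×39.0)/(24.7+39.0) = 15.12 Ω
R_total = 47.9 + 15.12 = 63.02 Ω
I = V / R_total = 12.0 / 63.02 = 0.1904 A
Voltage across the parallel pair: V_p = I × R_p = 0.1904 × 15.12 = 2.879 V
With V_p across R3, its power is V_p²/R3.
P_R3 = (2.879)² / 39.0 = 0.2126 W

213 mW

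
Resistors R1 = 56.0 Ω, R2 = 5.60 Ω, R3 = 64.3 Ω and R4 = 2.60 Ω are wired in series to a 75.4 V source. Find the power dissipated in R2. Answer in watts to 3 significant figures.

Series elements share the same current, so find I first, then use P = I²R.
R_total = 56.0 + 5.60 + 64.3 + 2.60 = 128.5 Ω
I = V / R_total = 75.4 / 128.5 = 0.5868 A
P_R2 = I² × R2 = (0.5868)² × 5.60 = 1.928 W

1.93 W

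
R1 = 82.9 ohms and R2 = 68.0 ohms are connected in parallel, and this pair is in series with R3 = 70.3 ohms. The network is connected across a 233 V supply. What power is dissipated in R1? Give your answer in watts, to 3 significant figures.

Combine R1 and R2 into their parallel equivalent first, reducing the network to two series resistors.
R_p = (82.9×68.0)/(82.9+68.0) = 37.36 Ω
R_total = R_p + 70.3 = 37.36 + 70.3 = 107.7 Ω
I = V / R_total = 233 / 107.7 = 2.164 A
Voltage across the parallel pair: V_p = I × R_p = 2.164 × 37.36 = 80.85 V
Use P = V²/R for R1 with V = V_p.
P_R1 = (80.85)² / 82.9 = 78.85 W

78.9 W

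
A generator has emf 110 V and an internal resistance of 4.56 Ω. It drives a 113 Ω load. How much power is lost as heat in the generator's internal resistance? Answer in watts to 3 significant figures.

r is in series with the load, so it carries the full circuit current — the loss in it is I²r.
I = ε / (r + R) = 110 / (4.56 + 113) = 0.9357 A
P_int = I² r = (0.9357)² × 4.56 = 3.992 W

3.99 W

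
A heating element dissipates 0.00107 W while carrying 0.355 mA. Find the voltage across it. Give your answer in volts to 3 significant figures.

Rearranging the power relation for the two known quantities gives V = P / I.
V = 0.00107 / 0.0003550 = 3.014 V

3.01 V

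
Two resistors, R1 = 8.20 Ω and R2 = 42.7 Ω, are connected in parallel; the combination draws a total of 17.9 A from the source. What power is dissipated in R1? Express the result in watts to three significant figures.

The branches share the same voltage, but only the total current is given — find V from the equivalent resistance first.
1/R_eq = 1/8.20 + 1/42.7 ⇒ R_eq = 6.879 Ω
V = I_total × R_eq = 17.90 × 6.879 = 123.1 V
P_R1 = V² / R1 = (123.1)² / 8.20 = 1849 W

1850 W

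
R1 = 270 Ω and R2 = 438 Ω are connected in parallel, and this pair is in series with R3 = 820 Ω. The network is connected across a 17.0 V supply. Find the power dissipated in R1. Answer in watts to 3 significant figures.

0.0307 W

First find R_p for the parallel pair, then treat R_p + R3 as a series loop.
R_p = (270×438)/(270+438) = 167.0 Ω
R_total = R_p + 820 = 167.0 + 820 = 987.0 Ω
I = V / R_total = 17.0 / 987.0 = 0.01722 A
Voltage across the parallel pair: V_p = I × R_p = 0.01722 × 167.0 = 2.877 V
R1 sits across V_p; its power is V_p²/R.
P_R1 = (2.877)² / 270 = 0.03065 W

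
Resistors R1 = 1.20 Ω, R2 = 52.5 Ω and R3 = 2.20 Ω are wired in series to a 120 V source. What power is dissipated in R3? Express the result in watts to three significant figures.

10.1 W

Series elements share the same current, so find I first, then use P = I²R.
R_total = 1.20 + 52.5 + 2.20 = 55.90 Ω
I = V / R_total = 120 / 55.90 = 2.147 A
P_R3 = I² × R3 = (2.147)² × 2.20 = 10.14 W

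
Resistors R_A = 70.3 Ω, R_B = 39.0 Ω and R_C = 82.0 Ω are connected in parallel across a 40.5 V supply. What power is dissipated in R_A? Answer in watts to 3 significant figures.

23.3 W

Parallel branches share the same voltage; P = V²/R gives the branch power in one step.
P_R_A = V² / R_A = (40.5)² / 70.3 Ω = 23.33 W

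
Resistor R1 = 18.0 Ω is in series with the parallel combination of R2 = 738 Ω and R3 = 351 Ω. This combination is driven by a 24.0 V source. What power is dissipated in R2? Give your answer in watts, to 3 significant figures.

Replace R2 and R3 with their parallel equivalent so the circuit becomes R1 in series with R_p.
R_p = (738×351)/(738+351) = 237.9 Ω
R_total = 18.0 + 237.9 = 255.9 Ω
I = V / R_total = 24.0 / 255.9 = 0.09380 A
Voltage across the parallel pair: V_p = I × R_p = 0.09380 × 237.9 = 22.31 V
R2 sees V_p directly, so P = V_p² / R2.
P_R2 = (22.31)² / 738 = 0.6745 W

0.675 W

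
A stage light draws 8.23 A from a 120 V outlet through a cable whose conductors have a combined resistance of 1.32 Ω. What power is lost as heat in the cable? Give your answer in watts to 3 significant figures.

Line loss is just I²R for the cable — we know both I and R_line directly.
The cable carries the full 8.23 A.
P_line = I² R_line = (8.230)² × 1.32 = 89.41 W

89.4 W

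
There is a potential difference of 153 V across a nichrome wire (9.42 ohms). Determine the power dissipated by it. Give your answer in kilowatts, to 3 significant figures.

2.49 kW

V and R are stated; P = V²/R avoids computing the current.
P = (153 V)² / 9.42 Ω = 2485 W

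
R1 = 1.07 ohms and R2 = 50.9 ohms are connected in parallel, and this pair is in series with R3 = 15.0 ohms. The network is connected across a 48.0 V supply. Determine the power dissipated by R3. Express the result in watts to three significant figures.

First find R_p for the parallel pair, then treat R_p + R3 as a series loop.
R_p = (1.07×50.9)/(1.07+50.9) = 1.048 Ω
R_total = R_p + 15.0 = 1.048 + 15.0 = 16.05 Ω
I = V / R_total = 48.0 / 16.05 = 2.991 A
R3 carries the full series current, so P = I²R.
P_R3 = (2.991)² × 15.0 = 134.2 W

134 W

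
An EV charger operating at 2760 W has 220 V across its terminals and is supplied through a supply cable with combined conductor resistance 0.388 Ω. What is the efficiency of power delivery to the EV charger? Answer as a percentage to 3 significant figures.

97.8 %

I = P / V = 2760 / 220 = 12.55 A through the supply cable.
P_line = I² R_line = (12.55)² × 0.388 = 61.07 W
P_source = P_load + P_line = 2760 + 61.07 = 2821 W
η = P_load / P_source = 2760 / 2821 = 0.9784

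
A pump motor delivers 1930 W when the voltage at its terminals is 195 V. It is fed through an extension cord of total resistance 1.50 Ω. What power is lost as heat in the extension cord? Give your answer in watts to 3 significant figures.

147 W

Line loss is just I²R for the cable — we know both I and R_line directly.
I = P / V = 1930 / 195 = 9.897 A through the extension cord.
P_line = I² R_line = (9.897)² × 1.50 = 146.9 W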